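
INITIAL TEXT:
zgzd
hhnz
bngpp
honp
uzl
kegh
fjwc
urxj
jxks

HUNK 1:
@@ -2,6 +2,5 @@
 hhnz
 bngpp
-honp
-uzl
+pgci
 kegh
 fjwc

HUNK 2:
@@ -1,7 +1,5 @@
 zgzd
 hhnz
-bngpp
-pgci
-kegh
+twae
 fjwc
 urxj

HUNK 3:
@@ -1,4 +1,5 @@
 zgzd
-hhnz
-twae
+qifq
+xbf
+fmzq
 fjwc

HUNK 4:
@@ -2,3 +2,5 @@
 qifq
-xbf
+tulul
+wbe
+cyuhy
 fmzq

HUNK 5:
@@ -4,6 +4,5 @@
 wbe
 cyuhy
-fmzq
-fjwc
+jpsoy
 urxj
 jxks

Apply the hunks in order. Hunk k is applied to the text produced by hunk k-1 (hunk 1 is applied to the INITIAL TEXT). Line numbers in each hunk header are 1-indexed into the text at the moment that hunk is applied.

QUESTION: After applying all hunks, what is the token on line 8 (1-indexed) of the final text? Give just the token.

Answer: jxks

Derivation:
Hunk 1: at line 2 remove [honp,uzl] add [pgci] -> 8 lines: zgzd hhnz bngpp pgci kegh fjwc urxj jxks
Hunk 2: at line 1 remove [bngpp,pgci,kegh] add [twae] -> 6 lines: zgzd hhnz twae fjwc urxj jxks
Hunk 3: at line 1 remove [hhnz,twae] add [qifq,xbf,fmzq] -> 7 lines: zgzd qifq xbf fmzq fjwc urxj jxks
Hunk 4: at line 2 remove [xbf] add [tulul,wbe,cyuhy] -> 9 lines: zgzd qifq tulul wbe cyuhy fmzq fjwc urxj jxks
Hunk 5: at line 4 remove [fmzq,fjwc] add [jpsoy] -> 8 lines: zgzd qifq tulul wbe cyuhy jpsoy urxj jxks
Final line 8: jxks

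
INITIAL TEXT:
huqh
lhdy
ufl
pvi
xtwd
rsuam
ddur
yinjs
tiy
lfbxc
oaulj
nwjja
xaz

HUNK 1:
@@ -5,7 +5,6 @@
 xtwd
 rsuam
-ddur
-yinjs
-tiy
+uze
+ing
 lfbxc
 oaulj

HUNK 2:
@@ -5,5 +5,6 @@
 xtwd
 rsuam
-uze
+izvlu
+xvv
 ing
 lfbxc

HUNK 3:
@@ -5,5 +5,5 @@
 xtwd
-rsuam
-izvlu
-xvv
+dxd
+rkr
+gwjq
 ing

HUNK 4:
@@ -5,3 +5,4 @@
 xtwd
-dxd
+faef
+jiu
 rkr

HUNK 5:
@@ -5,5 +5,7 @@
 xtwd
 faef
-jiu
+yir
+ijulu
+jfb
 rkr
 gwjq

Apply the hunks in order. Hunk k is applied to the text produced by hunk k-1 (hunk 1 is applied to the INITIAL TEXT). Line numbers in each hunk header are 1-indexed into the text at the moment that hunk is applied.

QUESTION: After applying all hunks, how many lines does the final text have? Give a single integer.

Answer: 16

Derivation:
Hunk 1: at line 5 remove [ddur,yinjs,tiy] add [uze,ing] -> 12 lines: huqh lhdy ufl pvi xtwd rsuam uze ing lfbxc oaulj nwjja xaz
Hunk 2: at line 5 remove [uze] add [izvlu,xvv] -> 13 lines: huqh lhdy ufl pvi xtwd rsuam izvlu xvv ing lfbxc oaulj nwjja xaz
Hunk 3: at line 5 remove [rsuam,izvlu,xvv] add [dxd,rkr,gwjq] -> 13 lines: huqh lhdy ufl pvi xtwd dxd rkr gwjq ing lfbxc oaulj nwjja xaz
Hunk 4: at line 5 remove [dxd] add [faef,jiu] -> 14 lines: huqh lhdy ufl pvi xtwd faef jiu rkr gwjq ing lfbxc oaulj nwjja xaz
Hunk 5: at line 5 remove [jiu] add [yir,ijulu,jfb] -> 16 lines: huqh lhdy ufl pvi xtwd faef yir ijulu jfb rkr gwjq ing lfbxc oaulj nwjja xaz
Final line count: 16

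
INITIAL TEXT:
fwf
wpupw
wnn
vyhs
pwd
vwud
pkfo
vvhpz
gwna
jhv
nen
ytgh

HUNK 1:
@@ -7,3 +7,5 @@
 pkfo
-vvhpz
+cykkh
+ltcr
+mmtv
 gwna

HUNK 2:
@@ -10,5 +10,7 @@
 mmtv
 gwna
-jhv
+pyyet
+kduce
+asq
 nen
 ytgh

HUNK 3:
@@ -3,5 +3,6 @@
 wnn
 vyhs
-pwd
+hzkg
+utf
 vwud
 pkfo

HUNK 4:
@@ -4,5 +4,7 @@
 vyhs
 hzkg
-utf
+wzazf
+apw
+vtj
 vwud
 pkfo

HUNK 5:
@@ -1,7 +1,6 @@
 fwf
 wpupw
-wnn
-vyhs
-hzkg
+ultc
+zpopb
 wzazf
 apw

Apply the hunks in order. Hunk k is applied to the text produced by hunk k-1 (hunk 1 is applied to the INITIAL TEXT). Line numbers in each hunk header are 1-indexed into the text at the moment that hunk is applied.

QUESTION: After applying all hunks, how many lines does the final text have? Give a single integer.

Hunk 1: at line 7 remove [vvhpz] add [cykkh,ltcr,mmtv] -> 14 lines: fwf wpupw wnn vyhs pwd vwud pkfo cykkh ltcr mmtv gwna jhv nen ytgh
Hunk 2: at line 10 remove [jhv] add [pyyet,kduce,asq] -> 16 lines: fwf wpupw wnn vyhs pwd vwud pkfo cykkh ltcr mmtv gwna pyyet kduce asq nen ytgh
Hunk 3: at line 3 remove [pwd] add [hzkg,utf] -> 17 lines: fwf wpupw wnn vyhs hzkg utf vwud pkfo cykkh ltcr mmtv gwna pyyet kduce asq nen ytgh
Hunk 4: at line 4 remove [utf] add [wzazf,apw,vtj] -> 19 lines: fwf wpupw wnn vyhs hzkg wzazf apw vtj vwud pkfo cykkh ltcr mmtv gwna pyyet kduce asq nen ytgh
Hunk 5: at line 1 remove [wnn,vyhs,hzkg] add [ultc,zpopb] -> 18 lines: fwf wpupw ultc zpopb wzazf apw vtj vwud pkfo cykkh ltcr mmtv gwna pyyet kduce asq nen ytgh
Final line count: 18

Answer: 18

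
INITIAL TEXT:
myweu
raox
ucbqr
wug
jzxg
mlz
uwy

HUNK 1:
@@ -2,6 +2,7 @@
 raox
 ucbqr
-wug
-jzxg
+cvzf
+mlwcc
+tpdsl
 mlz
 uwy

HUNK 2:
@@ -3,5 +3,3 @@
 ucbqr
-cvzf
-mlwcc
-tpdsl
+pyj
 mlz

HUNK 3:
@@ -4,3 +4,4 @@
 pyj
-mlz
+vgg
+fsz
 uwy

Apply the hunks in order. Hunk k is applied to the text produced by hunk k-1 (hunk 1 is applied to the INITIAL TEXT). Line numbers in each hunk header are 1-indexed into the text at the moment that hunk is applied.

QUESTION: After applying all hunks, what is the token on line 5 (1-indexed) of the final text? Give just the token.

Answer: vgg

Derivation:
Hunk 1: at line 2 remove [wug,jzxg] add [cvzf,mlwcc,tpdsl] -> 8 lines: myweu raox ucbqr cvzf mlwcc tpdsl mlz uwy
Hunk 2: at line 3 remove [cvzf,mlwcc,tpdsl] add [pyj] -> 6 lines: myweu raox ucbqr pyj mlz uwy
Hunk 3: at line 4 remove [mlz] add [vgg,fsz] -> 7 lines: myweu raox ucbqr pyj vgg fsz uwy
Final line 5: vgg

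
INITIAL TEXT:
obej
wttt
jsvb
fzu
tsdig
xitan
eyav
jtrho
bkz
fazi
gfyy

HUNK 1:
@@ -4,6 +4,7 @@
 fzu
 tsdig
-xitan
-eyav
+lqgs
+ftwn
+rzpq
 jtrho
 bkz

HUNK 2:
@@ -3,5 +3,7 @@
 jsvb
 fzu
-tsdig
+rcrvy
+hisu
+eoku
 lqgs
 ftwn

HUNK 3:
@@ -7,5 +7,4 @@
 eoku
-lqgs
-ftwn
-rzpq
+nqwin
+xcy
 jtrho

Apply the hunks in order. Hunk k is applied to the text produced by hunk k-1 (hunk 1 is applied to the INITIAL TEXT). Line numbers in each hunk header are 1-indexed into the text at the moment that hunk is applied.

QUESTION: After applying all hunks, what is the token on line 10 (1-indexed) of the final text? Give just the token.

Answer: jtrho

Derivation:
Hunk 1: at line 4 remove [xitan,eyav] add [lqgs,ftwn,rzpq] -> 12 lines: obej wttt jsvb fzu tsdig lqgs ftwn rzpq jtrho bkz fazi gfyy
Hunk 2: at line 3 remove [tsdig] add [rcrvy,hisu,eoku] -> 14 lines: obej wttt jsvb fzu rcrvy hisu eoku lqgs ftwn rzpq jtrho bkz fazi gfyy
Hunk 3: at line 7 remove [lqgs,ftwn,rzpq] add [nqwin,xcy] -> 13 lines: obej wttt jsvb fzu rcrvy hisu eoku nqwin xcy jtrho bkz fazi gfyy
Final line 10: jtrho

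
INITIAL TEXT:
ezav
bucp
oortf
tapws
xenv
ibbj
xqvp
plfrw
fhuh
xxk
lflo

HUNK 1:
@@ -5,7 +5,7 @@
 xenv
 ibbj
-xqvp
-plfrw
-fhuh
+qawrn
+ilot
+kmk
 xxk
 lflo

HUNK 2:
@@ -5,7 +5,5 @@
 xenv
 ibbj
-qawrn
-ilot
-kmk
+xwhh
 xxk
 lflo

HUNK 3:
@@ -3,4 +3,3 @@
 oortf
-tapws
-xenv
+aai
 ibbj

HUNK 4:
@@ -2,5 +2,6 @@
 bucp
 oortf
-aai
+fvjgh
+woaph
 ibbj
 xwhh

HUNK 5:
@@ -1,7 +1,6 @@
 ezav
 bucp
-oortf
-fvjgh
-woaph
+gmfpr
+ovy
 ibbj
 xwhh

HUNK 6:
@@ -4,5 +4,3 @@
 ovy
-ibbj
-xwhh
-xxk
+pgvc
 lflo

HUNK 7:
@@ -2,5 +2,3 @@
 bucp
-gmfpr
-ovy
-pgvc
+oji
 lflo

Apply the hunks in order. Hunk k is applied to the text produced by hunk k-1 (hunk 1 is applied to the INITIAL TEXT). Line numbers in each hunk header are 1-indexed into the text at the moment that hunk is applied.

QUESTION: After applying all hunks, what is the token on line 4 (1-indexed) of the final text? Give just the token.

Hunk 1: at line 5 remove [xqvp,plfrw,fhuh] add [qawrn,ilot,kmk] -> 11 lines: ezav bucp oortf tapws xenv ibbj qawrn ilot kmk xxk lflo
Hunk 2: at line 5 remove [qawrn,ilot,kmk] add [xwhh] -> 9 lines: ezav bucp oortf tapws xenv ibbj xwhh xxk lflo
Hunk 3: at line 3 remove [tapws,xenv] add [aai] -> 8 lines: ezav bucp oortf aai ibbj xwhh xxk lflo
Hunk 4: at line 2 remove [aai] add [fvjgh,woaph] -> 9 lines: ezav bucp oortf fvjgh woaph ibbj xwhh xxk lflo
Hunk 5: at line 1 remove [oortf,fvjgh,woaph] add [gmfpr,ovy] -> 8 lines: ezav bucp gmfpr ovy ibbj xwhh xxk lflo
Hunk 6: at line 4 remove [ibbj,xwhh,xxk] add [pgvc] -> 6 lines: ezav bucp gmfpr ovy pgvc lflo
Hunk 7: at line 2 remove [gmfpr,ovy,pgvc] add [oji] -> 4 lines: ezav bucp oji lflo
Final line 4: lflo

Answer: lflo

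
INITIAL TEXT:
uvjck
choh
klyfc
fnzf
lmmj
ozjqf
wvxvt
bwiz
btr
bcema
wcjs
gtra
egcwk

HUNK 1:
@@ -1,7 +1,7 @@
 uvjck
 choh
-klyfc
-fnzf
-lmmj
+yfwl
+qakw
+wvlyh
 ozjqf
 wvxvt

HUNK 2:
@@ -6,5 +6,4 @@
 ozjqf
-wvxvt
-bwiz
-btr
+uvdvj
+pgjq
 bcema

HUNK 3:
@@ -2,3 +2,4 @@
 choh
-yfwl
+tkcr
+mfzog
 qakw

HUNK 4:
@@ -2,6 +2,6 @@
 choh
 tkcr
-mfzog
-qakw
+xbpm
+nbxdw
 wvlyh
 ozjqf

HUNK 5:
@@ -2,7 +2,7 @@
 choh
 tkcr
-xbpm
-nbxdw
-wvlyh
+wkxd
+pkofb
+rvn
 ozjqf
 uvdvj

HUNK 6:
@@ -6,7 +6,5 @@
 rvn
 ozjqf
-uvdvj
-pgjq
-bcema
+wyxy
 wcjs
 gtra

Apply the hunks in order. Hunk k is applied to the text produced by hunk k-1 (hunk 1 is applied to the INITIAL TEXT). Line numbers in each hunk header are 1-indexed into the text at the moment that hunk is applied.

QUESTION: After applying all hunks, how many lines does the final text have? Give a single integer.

Answer: 11

Derivation:
Hunk 1: at line 1 remove [klyfc,fnzf,lmmj] add [yfwl,qakw,wvlyh] -> 13 lines: uvjck choh yfwl qakw wvlyh ozjqf wvxvt bwiz btr bcema wcjs gtra egcwk
Hunk 2: at line 6 remove [wvxvt,bwiz,btr] add [uvdvj,pgjq] -> 12 lines: uvjck choh yfwl qakw wvlyh ozjqf uvdvj pgjq bcema wcjs gtra egcwk
Hunk 3: at line 2 remove [yfwl] add [tkcr,mfzog] -> 13 lines: uvjck choh tkcr mfzog qakw wvlyh ozjqf uvdvj pgjq bcema wcjs gtra egcwk
Hunk 4: at line 2 remove [mfzog,qakw] add [xbpm,nbxdw] -> 13 lines: uvjck choh tkcr xbpm nbxdw wvlyh ozjqf uvdvj pgjq bcema wcjs gtra egcwk
Hunk 5: at line 2 remove [xbpm,nbxdw,wvlyh] add [wkxd,pkofb,rvn] -> 13 lines: uvjck choh tkcr wkxd pkofb rvn ozjqf uvdvj pgjq bcema wcjs gtra egcwk
Hunk 6: at line 6 remove [uvdvj,pgjq,bcema] add [wyxy] -> 11 lines: uvjck choh tkcr wkxd pkofb rvn ozjqf wyxy wcjs gtra egcwk
Final line count: 11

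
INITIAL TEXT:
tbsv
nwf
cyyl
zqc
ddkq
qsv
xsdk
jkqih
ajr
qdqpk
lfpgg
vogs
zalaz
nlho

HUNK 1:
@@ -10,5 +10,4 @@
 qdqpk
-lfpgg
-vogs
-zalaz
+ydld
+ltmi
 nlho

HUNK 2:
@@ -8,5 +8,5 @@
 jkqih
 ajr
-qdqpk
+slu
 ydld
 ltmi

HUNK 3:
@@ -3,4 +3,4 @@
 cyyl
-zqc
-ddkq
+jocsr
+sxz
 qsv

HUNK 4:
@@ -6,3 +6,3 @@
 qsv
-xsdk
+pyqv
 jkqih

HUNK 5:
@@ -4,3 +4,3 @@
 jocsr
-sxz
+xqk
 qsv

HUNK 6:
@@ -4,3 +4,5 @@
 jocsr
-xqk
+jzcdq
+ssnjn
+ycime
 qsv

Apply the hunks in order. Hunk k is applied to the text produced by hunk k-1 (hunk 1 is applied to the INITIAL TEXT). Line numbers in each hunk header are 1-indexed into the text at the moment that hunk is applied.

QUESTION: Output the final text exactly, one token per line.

Answer: tbsv
nwf
cyyl
jocsr
jzcdq
ssnjn
ycime
qsv
pyqv
jkqih
ajr
slu
ydld
ltmi
nlho

Derivation:
Hunk 1: at line 10 remove [lfpgg,vogs,zalaz] add [ydld,ltmi] -> 13 lines: tbsv nwf cyyl zqc ddkq qsv xsdk jkqih ajr qdqpk ydld ltmi nlho
Hunk 2: at line 8 remove [qdqpk] add [slu] -> 13 lines: tbsv nwf cyyl zqc ddkq qsv xsdk jkqih ajr slu ydld ltmi nlho
Hunk 3: at line 3 remove [zqc,ddkq] add [jocsr,sxz] -> 13 lines: tbsv nwf cyyl jocsr sxz qsv xsdk jkqih ajr slu ydld ltmi nlho
Hunk 4: at line 6 remove [xsdk] add [pyqv] -> 13 lines: tbsv nwf cyyl jocsr sxz qsv pyqv jkqih ajr slu ydld ltmi nlho
Hunk 5: at line 4 remove [sxz] add [xqk] -> 13 lines: tbsv nwf cyyl jocsr xqk qsv pyqv jkqih ajr slu ydld ltmi nlho
Hunk 6: at line 4 remove [xqk] add [jzcdq,ssnjn,ycime] -> 15 lines: tbsv nwf cyyl jocsr jzcdq ssnjn ycime qsv pyqv jkqih ajr slu ydld ltmi nlho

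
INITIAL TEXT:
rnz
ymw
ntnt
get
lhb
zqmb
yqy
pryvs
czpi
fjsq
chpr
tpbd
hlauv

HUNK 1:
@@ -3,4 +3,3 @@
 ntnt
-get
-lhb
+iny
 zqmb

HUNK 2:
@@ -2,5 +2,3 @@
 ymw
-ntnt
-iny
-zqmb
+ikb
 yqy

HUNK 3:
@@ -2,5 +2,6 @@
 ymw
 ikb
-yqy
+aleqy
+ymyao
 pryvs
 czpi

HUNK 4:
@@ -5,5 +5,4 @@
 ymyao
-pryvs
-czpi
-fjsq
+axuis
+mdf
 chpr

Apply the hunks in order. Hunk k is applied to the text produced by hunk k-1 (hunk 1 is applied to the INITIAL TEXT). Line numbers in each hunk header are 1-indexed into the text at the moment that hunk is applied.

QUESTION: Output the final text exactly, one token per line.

Hunk 1: at line 3 remove [get,lhb] add [iny] -> 12 lines: rnz ymw ntnt iny zqmb yqy pryvs czpi fjsq chpr tpbd hlauv
Hunk 2: at line 2 remove [ntnt,iny,zqmb] add [ikb] -> 10 lines: rnz ymw ikb yqy pryvs czpi fjsq chpr tpbd hlauv
Hunk 3: at line 2 remove [yqy] add [aleqy,ymyao] -> 11 lines: rnz ymw ikb aleqy ymyao pryvs czpi fjsq chpr tpbd hlauv
Hunk 4: at line 5 remove [pryvs,czpi,fjsq] add [axuis,mdf] -> 10 lines: rnz ymw ikb aleqy ymyao axuis mdf chpr tpbd hlauv

Answer: rnz
ymw
ikb
aleqy
ymyao
axuis
mdf
chpr
tpbd
hlauv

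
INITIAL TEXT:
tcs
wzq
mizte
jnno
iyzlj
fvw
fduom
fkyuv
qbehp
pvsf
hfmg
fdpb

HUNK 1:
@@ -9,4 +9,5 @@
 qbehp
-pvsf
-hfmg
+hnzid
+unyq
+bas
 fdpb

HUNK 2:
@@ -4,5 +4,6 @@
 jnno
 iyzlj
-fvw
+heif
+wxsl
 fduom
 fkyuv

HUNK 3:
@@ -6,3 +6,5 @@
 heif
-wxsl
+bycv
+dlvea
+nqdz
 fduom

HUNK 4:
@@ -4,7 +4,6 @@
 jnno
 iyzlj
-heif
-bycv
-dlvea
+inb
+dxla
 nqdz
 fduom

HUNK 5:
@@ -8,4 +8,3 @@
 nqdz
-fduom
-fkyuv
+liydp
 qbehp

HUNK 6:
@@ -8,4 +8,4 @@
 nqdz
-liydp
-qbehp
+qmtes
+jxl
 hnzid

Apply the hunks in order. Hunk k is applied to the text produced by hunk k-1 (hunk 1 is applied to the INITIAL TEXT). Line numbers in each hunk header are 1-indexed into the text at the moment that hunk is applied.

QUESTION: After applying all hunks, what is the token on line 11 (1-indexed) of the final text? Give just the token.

Answer: hnzid

Derivation:
Hunk 1: at line 9 remove [pvsf,hfmg] add [hnzid,unyq,bas] -> 13 lines: tcs wzq mizte jnno iyzlj fvw fduom fkyuv qbehp hnzid unyq bas fdpb
Hunk 2: at line 4 remove [fvw] add [heif,wxsl] -> 14 lines: tcs wzq mizte jnno iyzlj heif wxsl fduom fkyuv qbehp hnzid unyq bas fdpb
Hunk 3: at line 6 remove [wxsl] add [bycv,dlvea,nqdz] -> 16 lines: tcs wzq mizte jnno iyzlj heif bycv dlvea nqdz fduom fkyuv qbehp hnzid unyq bas fdpb
Hunk 4: at line 4 remove [heif,bycv,dlvea] add [inb,dxla] -> 15 lines: tcs wzq mizte jnno iyzlj inb dxla nqdz fduom fkyuv qbehp hnzid unyq bas fdpb
Hunk 5: at line 8 remove [fduom,fkyuv] add [liydp] -> 14 lines: tcs wzq mizte jnno iyzlj inb dxla nqdz liydp qbehp hnzid unyq bas fdpb
Hunk 6: at line 8 remove [liydp,qbehp] add [qmtes,jxl] -> 14 lines: tcs wzq mizte jnno iyzlj inb dxla nqdz qmtes jxl hnzid unyq bas fdpb
Final line 11: hnzid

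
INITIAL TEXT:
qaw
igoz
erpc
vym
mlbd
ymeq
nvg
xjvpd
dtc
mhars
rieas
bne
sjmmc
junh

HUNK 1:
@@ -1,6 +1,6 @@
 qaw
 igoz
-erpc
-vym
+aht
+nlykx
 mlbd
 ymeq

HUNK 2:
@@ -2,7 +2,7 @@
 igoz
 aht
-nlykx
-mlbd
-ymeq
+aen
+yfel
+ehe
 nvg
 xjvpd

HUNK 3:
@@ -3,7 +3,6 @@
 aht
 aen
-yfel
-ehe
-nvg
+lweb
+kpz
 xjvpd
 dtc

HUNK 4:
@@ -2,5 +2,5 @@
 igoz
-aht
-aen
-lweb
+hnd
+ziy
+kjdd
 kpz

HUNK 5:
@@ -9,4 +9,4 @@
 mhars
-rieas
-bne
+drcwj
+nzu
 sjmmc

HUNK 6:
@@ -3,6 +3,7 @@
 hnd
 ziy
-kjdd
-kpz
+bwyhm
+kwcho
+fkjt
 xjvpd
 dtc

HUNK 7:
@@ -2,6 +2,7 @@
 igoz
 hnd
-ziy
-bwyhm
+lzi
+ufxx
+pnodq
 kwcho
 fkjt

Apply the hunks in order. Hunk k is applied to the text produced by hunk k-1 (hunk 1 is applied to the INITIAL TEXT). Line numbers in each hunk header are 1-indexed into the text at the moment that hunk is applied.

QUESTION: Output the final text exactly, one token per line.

Hunk 1: at line 1 remove [erpc,vym] add [aht,nlykx] -> 14 lines: qaw igoz aht nlykx mlbd ymeq nvg xjvpd dtc mhars rieas bne sjmmc junh
Hunk 2: at line 2 remove [nlykx,mlbd,ymeq] add [aen,yfel,ehe] -> 14 lines: qaw igoz aht aen yfel ehe nvg xjvpd dtc mhars rieas bne sjmmc junh
Hunk 3: at line 3 remove [yfel,ehe,nvg] add [lweb,kpz] -> 13 lines: qaw igoz aht aen lweb kpz xjvpd dtc mhars rieas bne sjmmc junh
Hunk 4: at line 2 remove [aht,aen,lweb] add [hnd,ziy,kjdd] -> 13 lines: qaw igoz hnd ziy kjdd kpz xjvpd dtc mhars rieas bne sjmmc junh
Hunk 5: at line 9 remove [rieas,bne] add [drcwj,nzu] -> 13 lines: qaw igoz hnd ziy kjdd kpz xjvpd dtc mhars drcwj nzu sjmmc junh
Hunk 6: at line 3 remove [kjdd,kpz] add [bwyhm,kwcho,fkjt] -> 14 lines: qaw igoz hnd ziy bwyhm kwcho fkjt xjvpd dtc mhars drcwj nzu sjmmc junh
Hunk 7: at line 2 remove [ziy,bwyhm] add [lzi,ufxx,pnodq] -> 15 lines: qaw igoz hnd lzi ufxx pnodq kwcho fkjt xjvpd dtc mhars drcwj nzu sjmmc junh

Answer: qaw
igoz
hnd
lzi
ufxx
pnodq
kwcho
fkjt
xjvpd
dtc
mhars
drcwj
nzu
sjmmc
junh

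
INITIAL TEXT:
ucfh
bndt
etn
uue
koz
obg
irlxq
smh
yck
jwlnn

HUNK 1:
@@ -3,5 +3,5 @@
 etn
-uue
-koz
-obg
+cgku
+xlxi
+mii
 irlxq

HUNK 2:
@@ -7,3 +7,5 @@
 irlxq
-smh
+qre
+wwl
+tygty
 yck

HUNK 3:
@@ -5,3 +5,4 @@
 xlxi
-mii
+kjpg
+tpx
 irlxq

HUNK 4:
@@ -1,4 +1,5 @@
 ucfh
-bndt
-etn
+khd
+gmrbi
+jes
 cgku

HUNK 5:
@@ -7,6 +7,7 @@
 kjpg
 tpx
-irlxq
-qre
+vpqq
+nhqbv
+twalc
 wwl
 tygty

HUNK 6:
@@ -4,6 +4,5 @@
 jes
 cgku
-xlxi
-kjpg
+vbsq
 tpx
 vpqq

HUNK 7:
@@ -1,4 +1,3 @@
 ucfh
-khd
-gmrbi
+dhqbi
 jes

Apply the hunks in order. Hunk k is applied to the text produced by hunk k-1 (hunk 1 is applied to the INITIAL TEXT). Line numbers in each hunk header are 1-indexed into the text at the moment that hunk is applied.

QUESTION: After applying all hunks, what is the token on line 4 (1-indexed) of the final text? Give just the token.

Hunk 1: at line 3 remove [uue,koz,obg] add [cgku,xlxi,mii] -> 10 lines: ucfh bndt etn cgku xlxi mii irlxq smh yck jwlnn
Hunk 2: at line 7 remove [smh] add [qre,wwl,tygty] -> 12 lines: ucfh bndt etn cgku xlxi mii irlxq qre wwl tygty yck jwlnn
Hunk 3: at line 5 remove [mii] add [kjpg,tpx] -> 13 lines: ucfh bndt etn cgku xlxi kjpg tpx irlxq qre wwl tygty yck jwlnn
Hunk 4: at line 1 remove [bndt,etn] add [khd,gmrbi,jes] -> 14 lines: ucfh khd gmrbi jes cgku xlxi kjpg tpx irlxq qre wwl tygty yck jwlnn
Hunk 5: at line 7 remove [irlxq,qre] add [vpqq,nhqbv,twalc] -> 15 lines: ucfh khd gmrbi jes cgku xlxi kjpg tpx vpqq nhqbv twalc wwl tygty yck jwlnn
Hunk 6: at line 4 remove [xlxi,kjpg] add [vbsq] -> 14 lines: ucfh khd gmrbi jes cgku vbsq tpx vpqq nhqbv twalc wwl tygty yck jwlnn
Hunk 7: at line 1 remove [khd,gmrbi] add [dhqbi] -> 13 lines: ucfh dhqbi jes cgku vbsq tpx vpqq nhqbv twalc wwl tygty yck jwlnn
Final line 4: cgku

Answer: cgku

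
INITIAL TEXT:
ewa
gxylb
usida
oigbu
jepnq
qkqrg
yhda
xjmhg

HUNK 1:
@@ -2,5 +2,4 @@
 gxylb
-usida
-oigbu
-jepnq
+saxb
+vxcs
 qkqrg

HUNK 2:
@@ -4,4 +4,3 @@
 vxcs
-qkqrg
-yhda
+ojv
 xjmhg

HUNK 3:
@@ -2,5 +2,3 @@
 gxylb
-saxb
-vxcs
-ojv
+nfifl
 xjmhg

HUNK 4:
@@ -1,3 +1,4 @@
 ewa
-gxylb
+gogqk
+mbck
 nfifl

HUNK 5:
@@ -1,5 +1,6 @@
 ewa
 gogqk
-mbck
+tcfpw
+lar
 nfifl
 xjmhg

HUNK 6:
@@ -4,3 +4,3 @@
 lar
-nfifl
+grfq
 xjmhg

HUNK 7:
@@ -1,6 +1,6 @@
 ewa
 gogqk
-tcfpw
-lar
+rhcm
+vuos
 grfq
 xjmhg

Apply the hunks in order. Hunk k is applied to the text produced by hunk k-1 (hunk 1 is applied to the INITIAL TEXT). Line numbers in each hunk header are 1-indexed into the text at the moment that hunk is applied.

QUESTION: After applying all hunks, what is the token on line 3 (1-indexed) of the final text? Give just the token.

Hunk 1: at line 2 remove [usida,oigbu,jepnq] add [saxb,vxcs] -> 7 lines: ewa gxylb saxb vxcs qkqrg yhda xjmhg
Hunk 2: at line 4 remove [qkqrg,yhda] add [ojv] -> 6 lines: ewa gxylb saxb vxcs ojv xjmhg
Hunk 3: at line 2 remove [saxb,vxcs,ojv] add [nfifl] -> 4 lines: ewa gxylb nfifl xjmhg
Hunk 4: at line 1 remove [gxylb] add [gogqk,mbck] -> 5 lines: ewa gogqk mbck nfifl xjmhg
Hunk 5: at line 1 remove [mbck] add [tcfpw,lar] -> 6 lines: ewa gogqk tcfpw lar nfifl xjmhg
Hunk 6: at line 4 remove [nfifl] add [grfq] -> 6 lines: ewa gogqk tcfpw lar grfq xjmhg
Hunk 7: at line 1 remove [tcfpw,lar] add [rhcm,vuos] -> 6 lines: ewa gogqk rhcm vuos grfq xjmhg
Final line 3: rhcm

Answer: rhcm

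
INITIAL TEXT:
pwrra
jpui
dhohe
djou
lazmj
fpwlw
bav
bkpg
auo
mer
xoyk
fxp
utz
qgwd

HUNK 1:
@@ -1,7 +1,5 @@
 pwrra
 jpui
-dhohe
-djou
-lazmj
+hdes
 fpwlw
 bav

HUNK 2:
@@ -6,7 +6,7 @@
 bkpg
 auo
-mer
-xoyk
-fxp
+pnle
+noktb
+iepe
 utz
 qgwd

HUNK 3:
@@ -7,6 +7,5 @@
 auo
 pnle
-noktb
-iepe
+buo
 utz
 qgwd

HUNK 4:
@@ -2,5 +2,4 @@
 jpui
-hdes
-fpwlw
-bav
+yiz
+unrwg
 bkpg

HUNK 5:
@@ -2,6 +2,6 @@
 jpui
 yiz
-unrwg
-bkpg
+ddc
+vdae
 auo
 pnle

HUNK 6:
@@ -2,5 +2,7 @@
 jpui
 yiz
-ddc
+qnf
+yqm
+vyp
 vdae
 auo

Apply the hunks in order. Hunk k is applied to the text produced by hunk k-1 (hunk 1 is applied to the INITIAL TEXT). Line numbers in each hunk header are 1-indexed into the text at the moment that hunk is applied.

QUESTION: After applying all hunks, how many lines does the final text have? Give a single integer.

Hunk 1: at line 1 remove [dhohe,djou,lazmj] add [hdes] -> 12 lines: pwrra jpui hdes fpwlw bav bkpg auo mer xoyk fxp utz qgwd
Hunk 2: at line 6 remove [mer,xoyk,fxp] add [pnle,noktb,iepe] -> 12 lines: pwrra jpui hdes fpwlw bav bkpg auo pnle noktb iepe utz qgwd
Hunk 3: at line 7 remove [noktb,iepe] add [buo] -> 11 lines: pwrra jpui hdes fpwlw bav bkpg auo pnle buo utz qgwd
Hunk 4: at line 2 remove [hdes,fpwlw,bav] add [yiz,unrwg] -> 10 lines: pwrra jpui yiz unrwg bkpg auo pnle buo utz qgwd
Hunk 5: at line 2 remove [unrwg,bkpg] add [ddc,vdae] -> 10 lines: pwrra jpui yiz ddc vdae auo pnle buo utz qgwd
Hunk 6: at line 2 remove [ddc] add [qnf,yqm,vyp] -> 12 lines: pwrra jpui yiz qnf yqm vyp vdae auo pnle buo utz qgwd
Final line count: 12

Answer: 12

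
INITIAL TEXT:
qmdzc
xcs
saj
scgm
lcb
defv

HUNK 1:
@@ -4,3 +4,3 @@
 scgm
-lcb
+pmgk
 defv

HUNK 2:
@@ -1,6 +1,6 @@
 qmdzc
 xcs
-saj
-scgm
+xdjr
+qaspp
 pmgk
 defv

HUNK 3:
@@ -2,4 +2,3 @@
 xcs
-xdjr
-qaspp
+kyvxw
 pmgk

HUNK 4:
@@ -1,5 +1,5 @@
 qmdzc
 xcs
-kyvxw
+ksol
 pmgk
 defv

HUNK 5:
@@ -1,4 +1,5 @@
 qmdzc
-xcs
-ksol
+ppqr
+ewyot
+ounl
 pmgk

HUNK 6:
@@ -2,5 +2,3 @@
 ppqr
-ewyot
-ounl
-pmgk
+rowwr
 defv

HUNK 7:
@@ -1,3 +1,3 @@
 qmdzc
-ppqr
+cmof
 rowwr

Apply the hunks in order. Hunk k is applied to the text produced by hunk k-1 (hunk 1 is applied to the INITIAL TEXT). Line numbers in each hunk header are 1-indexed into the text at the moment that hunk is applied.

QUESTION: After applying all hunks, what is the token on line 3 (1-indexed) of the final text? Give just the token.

Answer: rowwr

Derivation:
Hunk 1: at line 4 remove [lcb] add [pmgk] -> 6 lines: qmdzc xcs saj scgm pmgk defv
Hunk 2: at line 1 remove [saj,scgm] add [xdjr,qaspp] -> 6 lines: qmdzc xcs xdjr qaspp pmgk defv
Hunk 3: at line 2 remove [xdjr,qaspp] add [kyvxw] -> 5 lines: qmdzc xcs kyvxw pmgk defv
Hunk 4: at line 1 remove [kyvxw] add [ksol] -> 5 lines: qmdzc xcs ksol pmgk defv
Hunk 5: at line 1 remove [xcs,ksol] add [ppqr,ewyot,ounl] -> 6 lines: qmdzc ppqr ewyot ounl pmgk defv
Hunk 6: at line 2 remove [ewyot,ounl,pmgk] add [rowwr] -> 4 lines: qmdzc ppqr rowwr defv
Hunk 7: at line 1 remove [ppqr] add [cmof] -> 4 lines: qmdzc cmof rowwr defv
Final line 3: rowwr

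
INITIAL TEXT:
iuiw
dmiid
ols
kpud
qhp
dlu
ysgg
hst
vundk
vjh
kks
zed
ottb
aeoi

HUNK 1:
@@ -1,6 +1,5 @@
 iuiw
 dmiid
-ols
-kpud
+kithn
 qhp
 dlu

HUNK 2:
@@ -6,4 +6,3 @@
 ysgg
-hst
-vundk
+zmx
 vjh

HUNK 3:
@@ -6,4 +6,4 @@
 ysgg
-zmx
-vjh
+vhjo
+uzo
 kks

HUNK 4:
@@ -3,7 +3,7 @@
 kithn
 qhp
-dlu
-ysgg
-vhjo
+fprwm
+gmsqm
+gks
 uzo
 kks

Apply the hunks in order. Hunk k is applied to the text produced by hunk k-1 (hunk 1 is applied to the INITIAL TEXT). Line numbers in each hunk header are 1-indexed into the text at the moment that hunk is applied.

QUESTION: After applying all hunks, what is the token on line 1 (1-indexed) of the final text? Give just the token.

Hunk 1: at line 1 remove [ols,kpud] add [kithn] -> 13 lines: iuiw dmiid kithn qhp dlu ysgg hst vundk vjh kks zed ottb aeoi
Hunk 2: at line 6 remove [hst,vundk] add [zmx] -> 12 lines: iuiw dmiid kithn qhp dlu ysgg zmx vjh kks zed ottb aeoi
Hunk 3: at line 6 remove [zmx,vjh] add [vhjo,uzo] -> 12 lines: iuiw dmiid kithn qhp dlu ysgg vhjo uzo kks zed ottb aeoi
Hunk 4: at line 3 remove [dlu,ysgg,vhjo] add [fprwm,gmsqm,gks] -> 12 lines: iuiw dmiid kithn qhp fprwm gmsqm gks uzo kks zed ottb aeoi
Final line 1: iuiw

Answer: iuiw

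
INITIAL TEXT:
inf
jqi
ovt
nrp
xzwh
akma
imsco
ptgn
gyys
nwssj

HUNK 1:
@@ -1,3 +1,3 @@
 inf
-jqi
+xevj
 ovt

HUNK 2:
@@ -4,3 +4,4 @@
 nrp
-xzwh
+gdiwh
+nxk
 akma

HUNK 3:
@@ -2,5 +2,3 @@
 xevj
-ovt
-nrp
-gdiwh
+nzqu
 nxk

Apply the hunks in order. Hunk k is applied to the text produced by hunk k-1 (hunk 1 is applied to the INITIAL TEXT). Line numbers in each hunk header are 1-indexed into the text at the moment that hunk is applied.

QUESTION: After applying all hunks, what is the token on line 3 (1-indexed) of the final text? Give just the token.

Hunk 1: at line 1 remove [jqi] add [xevj] -> 10 lines: inf xevj ovt nrp xzwh akma imsco ptgn gyys nwssj
Hunk 2: at line 4 remove [xzwh] add [gdiwh,nxk] -> 11 lines: inf xevj ovt nrp gdiwh nxk akma imsco ptgn gyys nwssj
Hunk 3: at line 2 remove [ovt,nrp,gdiwh] add [nzqu] -> 9 lines: inf xevj nzqu nxk akma imsco ptgn gyys nwssj
Final line 3: nzqu

Answer: nzqu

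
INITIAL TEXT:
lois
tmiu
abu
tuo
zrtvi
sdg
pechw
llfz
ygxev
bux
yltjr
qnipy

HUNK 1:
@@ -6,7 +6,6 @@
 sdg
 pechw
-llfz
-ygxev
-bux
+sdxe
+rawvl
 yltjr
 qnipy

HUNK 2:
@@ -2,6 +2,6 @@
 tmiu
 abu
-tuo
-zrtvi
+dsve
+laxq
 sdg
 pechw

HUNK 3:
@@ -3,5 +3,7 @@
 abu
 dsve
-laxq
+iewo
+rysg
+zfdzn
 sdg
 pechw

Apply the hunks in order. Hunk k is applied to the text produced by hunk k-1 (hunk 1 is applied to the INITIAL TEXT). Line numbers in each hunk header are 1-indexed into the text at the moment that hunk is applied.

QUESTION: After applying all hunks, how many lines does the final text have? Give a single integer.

Answer: 13

Derivation:
Hunk 1: at line 6 remove [llfz,ygxev,bux] add [sdxe,rawvl] -> 11 lines: lois tmiu abu tuo zrtvi sdg pechw sdxe rawvl yltjr qnipy
Hunk 2: at line 2 remove [tuo,zrtvi] add [dsve,laxq] -> 11 lines: lois tmiu abu dsve laxq sdg pechw sdxe rawvl yltjr qnipy
Hunk 3: at line 3 remove [laxq] add [iewo,rysg,zfdzn] -> 13 lines: lois tmiu abu dsve iewo rysg zfdzn sdg pechw sdxe rawvl yltjr qnipy
Final line count: 13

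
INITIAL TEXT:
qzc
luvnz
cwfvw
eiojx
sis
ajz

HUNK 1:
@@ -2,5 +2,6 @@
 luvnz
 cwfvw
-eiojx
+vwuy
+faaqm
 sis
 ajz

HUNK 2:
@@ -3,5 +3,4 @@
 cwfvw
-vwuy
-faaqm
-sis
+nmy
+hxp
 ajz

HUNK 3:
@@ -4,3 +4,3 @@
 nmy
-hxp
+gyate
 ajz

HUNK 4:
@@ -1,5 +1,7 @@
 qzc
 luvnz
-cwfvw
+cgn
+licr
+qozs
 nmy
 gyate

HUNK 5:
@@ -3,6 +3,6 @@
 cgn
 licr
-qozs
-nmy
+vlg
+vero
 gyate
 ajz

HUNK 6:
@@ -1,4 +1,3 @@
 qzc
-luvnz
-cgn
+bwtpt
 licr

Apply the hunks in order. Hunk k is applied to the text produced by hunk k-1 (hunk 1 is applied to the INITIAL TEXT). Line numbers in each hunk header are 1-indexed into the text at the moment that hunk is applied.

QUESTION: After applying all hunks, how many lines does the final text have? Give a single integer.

Answer: 7

Derivation:
Hunk 1: at line 2 remove [eiojx] add [vwuy,faaqm] -> 7 lines: qzc luvnz cwfvw vwuy faaqm sis ajz
Hunk 2: at line 3 remove [vwuy,faaqm,sis] add [nmy,hxp] -> 6 lines: qzc luvnz cwfvw nmy hxp ajz
Hunk 3: at line 4 remove [hxp] add [gyate] -> 6 lines: qzc luvnz cwfvw nmy gyate ajz
Hunk 4: at line 1 remove [cwfvw] add [cgn,licr,qozs] -> 8 lines: qzc luvnz cgn licr qozs nmy gyate ajz
Hunk 5: at line 3 remove [qozs,nmy] add [vlg,vero] -> 8 lines: qzc luvnz cgn licr vlg vero gyate ajz
Hunk 6: at line 1 remove [luvnz,cgn] add [bwtpt] -> 7 lines: qzc bwtpt licr vlg vero gyate ajz
Final line count: 7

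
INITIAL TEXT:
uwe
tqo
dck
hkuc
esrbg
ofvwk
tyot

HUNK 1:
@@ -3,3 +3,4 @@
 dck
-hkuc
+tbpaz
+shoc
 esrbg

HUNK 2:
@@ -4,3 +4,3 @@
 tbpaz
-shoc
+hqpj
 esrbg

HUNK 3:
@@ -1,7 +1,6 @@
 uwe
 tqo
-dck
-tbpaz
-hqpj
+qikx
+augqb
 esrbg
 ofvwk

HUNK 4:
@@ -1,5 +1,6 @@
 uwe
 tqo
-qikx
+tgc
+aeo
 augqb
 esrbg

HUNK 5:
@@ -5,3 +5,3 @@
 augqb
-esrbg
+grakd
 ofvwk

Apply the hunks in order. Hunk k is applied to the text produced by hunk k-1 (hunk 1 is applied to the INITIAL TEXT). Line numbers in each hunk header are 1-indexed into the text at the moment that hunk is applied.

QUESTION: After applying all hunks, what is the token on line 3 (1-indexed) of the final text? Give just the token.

Answer: tgc

Derivation:
Hunk 1: at line 3 remove [hkuc] add [tbpaz,shoc] -> 8 lines: uwe tqo dck tbpaz shoc esrbg ofvwk tyot
Hunk 2: at line 4 remove [shoc] add [hqpj] -> 8 lines: uwe tqo dck tbpaz hqpj esrbg ofvwk tyot
Hunk 3: at line 1 remove [dck,tbpaz,hqpj] add [qikx,augqb] -> 7 lines: uwe tqo qikx augqb esrbg ofvwk tyot
Hunk 4: at line 1 remove [qikx] add [tgc,aeo] -> 8 lines: uwe tqo tgc aeo augqb esrbg ofvwk tyot
Hunk 5: at line 5 remove [esrbg] add [grakd] -> 8 lines: uwe tqo tgc aeo augqb grakd ofvwk tyot
Final line 3: tgc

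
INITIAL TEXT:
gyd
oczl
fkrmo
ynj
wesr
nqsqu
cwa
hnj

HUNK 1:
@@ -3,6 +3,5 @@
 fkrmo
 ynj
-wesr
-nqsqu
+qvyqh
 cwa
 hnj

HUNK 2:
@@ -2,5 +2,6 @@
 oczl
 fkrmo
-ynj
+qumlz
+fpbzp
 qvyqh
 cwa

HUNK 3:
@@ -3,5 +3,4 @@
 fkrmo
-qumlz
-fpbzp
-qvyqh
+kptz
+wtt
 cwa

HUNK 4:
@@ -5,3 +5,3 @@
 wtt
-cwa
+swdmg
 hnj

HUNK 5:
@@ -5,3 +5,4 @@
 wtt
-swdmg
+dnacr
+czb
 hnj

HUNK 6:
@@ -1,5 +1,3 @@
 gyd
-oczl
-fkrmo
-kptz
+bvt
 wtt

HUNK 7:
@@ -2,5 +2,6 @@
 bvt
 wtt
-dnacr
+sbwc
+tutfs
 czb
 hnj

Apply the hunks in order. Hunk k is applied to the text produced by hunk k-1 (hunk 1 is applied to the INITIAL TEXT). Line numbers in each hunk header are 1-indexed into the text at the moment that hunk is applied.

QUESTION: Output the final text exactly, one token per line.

Hunk 1: at line 3 remove [wesr,nqsqu] add [qvyqh] -> 7 lines: gyd oczl fkrmo ynj qvyqh cwa hnj
Hunk 2: at line 2 remove [ynj] add [qumlz,fpbzp] -> 8 lines: gyd oczl fkrmo qumlz fpbzp qvyqh cwa hnj
Hunk 3: at line 3 remove [qumlz,fpbzp,qvyqh] add [kptz,wtt] -> 7 lines: gyd oczl fkrmo kptz wtt cwa hnj
Hunk 4: at line 5 remove [cwa] add [swdmg] -> 7 lines: gyd oczl fkrmo kptz wtt swdmg hnj
Hunk 5: at line 5 remove [swdmg] add [dnacr,czb] -> 8 lines: gyd oczl fkrmo kptz wtt dnacr czb hnj
Hunk 6: at line 1 remove [oczl,fkrmo,kptz] add [bvt] -> 6 lines: gyd bvt wtt dnacr czb hnj
Hunk 7: at line 2 remove [dnacr] add [sbwc,tutfs] -> 7 lines: gyd bvt wtt sbwc tutfs czb hnj

Answer: gyd
bvt
wtt
sbwc
tutfs
czb
hnj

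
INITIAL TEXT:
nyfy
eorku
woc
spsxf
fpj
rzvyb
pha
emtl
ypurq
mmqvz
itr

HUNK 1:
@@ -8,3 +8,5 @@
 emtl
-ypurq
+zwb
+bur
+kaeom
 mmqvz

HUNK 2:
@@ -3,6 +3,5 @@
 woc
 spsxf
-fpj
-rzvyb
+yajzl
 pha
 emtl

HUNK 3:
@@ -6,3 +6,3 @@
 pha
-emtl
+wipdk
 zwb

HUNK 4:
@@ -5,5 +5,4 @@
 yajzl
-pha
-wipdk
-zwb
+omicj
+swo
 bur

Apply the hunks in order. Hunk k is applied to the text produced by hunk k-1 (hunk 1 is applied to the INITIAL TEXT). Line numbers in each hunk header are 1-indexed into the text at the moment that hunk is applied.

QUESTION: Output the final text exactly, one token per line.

Hunk 1: at line 8 remove [ypurq] add [zwb,bur,kaeom] -> 13 lines: nyfy eorku woc spsxf fpj rzvyb pha emtl zwb bur kaeom mmqvz itr
Hunk 2: at line 3 remove [fpj,rzvyb] add [yajzl] -> 12 lines: nyfy eorku woc spsxf yajzl pha emtl zwb bur kaeom mmqvz itr
Hunk 3: at line 6 remove [emtl] add [wipdk] -> 12 lines: nyfy eorku woc spsxf yajzl pha wipdk zwb bur kaeom mmqvz itr
Hunk 4: at line 5 remove [pha,wipdk,zwb] add [omicj,swo] -> 11 lines: nyfy eorku woc spsxf yajzl omicj swo bur kaeom mmqvz itr

Answer: nyfy
eorku
woc
spsxf
yajzl
omicj
swo
bur
kaeom
mmqvz
itr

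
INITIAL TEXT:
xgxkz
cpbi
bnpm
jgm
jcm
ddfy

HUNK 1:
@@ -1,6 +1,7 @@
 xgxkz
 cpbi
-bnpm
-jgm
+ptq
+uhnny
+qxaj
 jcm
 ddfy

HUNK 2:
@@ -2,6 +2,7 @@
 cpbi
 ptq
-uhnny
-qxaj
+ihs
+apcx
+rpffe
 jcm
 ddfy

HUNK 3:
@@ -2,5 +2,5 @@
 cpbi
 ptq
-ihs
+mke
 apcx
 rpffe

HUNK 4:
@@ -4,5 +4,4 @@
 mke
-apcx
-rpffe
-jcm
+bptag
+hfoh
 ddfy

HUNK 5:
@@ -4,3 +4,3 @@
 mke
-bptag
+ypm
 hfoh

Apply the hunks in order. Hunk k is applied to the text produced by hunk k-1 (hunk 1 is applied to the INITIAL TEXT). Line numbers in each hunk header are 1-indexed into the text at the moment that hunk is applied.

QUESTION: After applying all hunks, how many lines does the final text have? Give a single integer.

Answer: 7

Derivation:
Hunk 1: at line 1 remove [bnpm,jgm] add [ptq,uhnny,qxaj] -> 7 lines: xgxkz cpbi ptq uhnny qxaj jcm ddfy
Hunk 2: at line 2 remove [uhnny,qxaj] add [ihs,apcx,rpffe] -> 8 lines: xgxkz cpbi ptq ihs apcx rpffe jcm ddfy
Hunk 3: at line 2 remove [ihs] add [mke] -> 8 lines: xgxkz cpbi ptq mke apcx rpffe jcm ddfy
Hunk 4: at line 4 remove [apcx,rpffe,jcm] add [bptag,hfoh] -> 7 lines: xgxkz cpbi ptq mke bptag hfoh ddfy
Hunk 5: at line 4 remove [bptag] add [ypm] -> 7 lines: xgxkz cpbi ptq mke ypm hfoh ddfy
Final line count: 7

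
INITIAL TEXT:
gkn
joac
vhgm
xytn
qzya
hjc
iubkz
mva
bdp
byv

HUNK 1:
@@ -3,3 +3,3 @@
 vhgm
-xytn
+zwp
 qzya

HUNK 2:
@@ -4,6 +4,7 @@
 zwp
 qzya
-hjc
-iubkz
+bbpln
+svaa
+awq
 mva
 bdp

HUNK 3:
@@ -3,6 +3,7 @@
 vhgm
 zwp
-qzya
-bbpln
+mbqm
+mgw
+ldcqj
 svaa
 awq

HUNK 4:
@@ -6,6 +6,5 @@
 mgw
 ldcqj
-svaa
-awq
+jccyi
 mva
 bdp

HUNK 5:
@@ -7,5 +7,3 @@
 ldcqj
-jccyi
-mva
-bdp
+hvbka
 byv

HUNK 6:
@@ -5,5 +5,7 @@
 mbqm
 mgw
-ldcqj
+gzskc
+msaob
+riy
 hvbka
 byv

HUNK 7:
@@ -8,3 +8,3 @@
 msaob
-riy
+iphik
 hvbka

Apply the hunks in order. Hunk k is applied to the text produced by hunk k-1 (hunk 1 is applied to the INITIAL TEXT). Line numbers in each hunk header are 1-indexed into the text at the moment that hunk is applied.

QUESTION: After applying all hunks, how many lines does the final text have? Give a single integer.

Hunk 1: at line 3 remove [xytn] add [zwp] -> 10 lines: gkn joac vhgm zwp qzya hjc iubkz mva bdp byv
Hunk 2: at line 4 remove [hjc,iubkz] add [bbpln,svaa,awq] -> 11 lines: gkn joac vhgm zwp qzya bbpln svaa awq mva bdp byv
Hunk 3: at line 3 remove [qzya,bbpln] add [mbqm,mgw,ldcqj] -> 12 lines: gkn joac vhgm zwp mbqm mgw ldcqj svaa awq mva bdp byv
Hunk 4: at line 6 remove [svaa,awq] add [jccyi] -> 11 lines: gkn joac vhgm zwp mbqm mgw ldcqj jccyi mva bdp byv
Hunk 5: at line 7 remove [jccyi,mva,bdp] add [hvbka] -> 9 lines: gkn joac vhgm zwp mbqm mgw ldcqj hvbka byv
Hunk 6: at line 5 remove [ldcqj] add [gzskc,msaob,riy] -> 11 lines: gkn joac vhgm zwp mbqm mgw gzskc msaob riy hvbka byv
Hunk 7: at line 8 remove [riy] add [iphik] -> 11 lines: gkn joac vhgm zwp mbqm mgw gzskc msaob iphik hvbka byv
Final line count: 11

Answer: 11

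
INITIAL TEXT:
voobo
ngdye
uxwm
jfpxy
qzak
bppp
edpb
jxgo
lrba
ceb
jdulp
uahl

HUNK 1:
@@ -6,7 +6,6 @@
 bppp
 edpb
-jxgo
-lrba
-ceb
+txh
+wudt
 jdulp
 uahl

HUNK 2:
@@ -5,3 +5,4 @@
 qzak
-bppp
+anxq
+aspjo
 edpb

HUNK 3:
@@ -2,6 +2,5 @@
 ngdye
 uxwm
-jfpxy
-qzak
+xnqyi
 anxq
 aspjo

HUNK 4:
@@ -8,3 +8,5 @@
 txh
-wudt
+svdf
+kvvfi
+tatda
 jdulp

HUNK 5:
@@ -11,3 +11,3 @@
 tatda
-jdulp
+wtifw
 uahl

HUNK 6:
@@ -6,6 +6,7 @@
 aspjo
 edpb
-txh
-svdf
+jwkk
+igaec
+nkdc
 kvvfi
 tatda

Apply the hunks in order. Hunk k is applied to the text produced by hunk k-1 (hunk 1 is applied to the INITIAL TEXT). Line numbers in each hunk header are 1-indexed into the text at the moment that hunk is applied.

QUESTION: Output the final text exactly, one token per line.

Hunk 1: at line 6 remove [jxgo,lrba,ceb] add [txh,wudt] -> 11 lines: voobo ngdye uxwm jfpxy qzak bppp edpb txh wudt jdulp uahl
Hunk 2: at line 5 remove [bppp] add [anxq,aspjo] -> 12 lines: voobo ngdye uxwm jfpxy qzak anxq aspjo edpb txh wudt jdulp uahl
Hunk 3: at line 2 remove [jfpxy,qzak] add [xnqyi] -> 11 lines: voobo ngdye uxwm xnqyi anxq aspjo edpb txh wudt jdulp uahl
Hunk 4: at line 8 remove [wudt] add [svdf,kvvfi,tatda] -> 13 lines: voobo ngdye uxwm xnqyi anxq aspjo edpb txh svdf kvvfi tatda jdulp uahl
Hunk 5: at line 11 remove [jdulp] add [wtifw] -> 13 lines: voobo ngdye uxwm xnqyi anxq aspjo edpb txh svdf kvvfi tatda wtifw uahl
Hunk 6: at line 6 remove [txh,svdf] add [jwkk,igaec,nkdc] -> 14 lines: voobo ngdye uxwm xnqyi anxq aspjo edpb jwkk igaec nkdc kvvfi tatda wtifw uahl

Answer: voobo
ngdye
uxwm
xnqyi
anxq
aspjo
edpb
jwkk
igaec
nkdc
kvvfi
tatda
wtifw
uahl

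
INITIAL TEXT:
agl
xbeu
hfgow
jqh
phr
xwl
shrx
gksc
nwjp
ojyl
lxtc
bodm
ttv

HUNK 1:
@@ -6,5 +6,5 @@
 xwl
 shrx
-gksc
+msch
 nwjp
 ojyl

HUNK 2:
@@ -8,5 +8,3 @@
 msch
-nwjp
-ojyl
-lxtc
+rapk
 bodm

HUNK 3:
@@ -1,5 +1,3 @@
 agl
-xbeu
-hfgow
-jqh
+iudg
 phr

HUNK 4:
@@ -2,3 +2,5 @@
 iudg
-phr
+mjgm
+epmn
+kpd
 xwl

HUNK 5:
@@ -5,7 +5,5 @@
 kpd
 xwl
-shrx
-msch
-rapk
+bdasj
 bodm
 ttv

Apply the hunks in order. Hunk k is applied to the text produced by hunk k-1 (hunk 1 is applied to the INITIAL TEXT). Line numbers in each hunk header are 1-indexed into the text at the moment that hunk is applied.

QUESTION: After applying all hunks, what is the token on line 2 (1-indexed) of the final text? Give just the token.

Hunk 1: at line 6 remove [gksc] add [msch] -> 13 lines: agl xbeu hfgow jqh phr xwl shrx msch nwjp ojyl lxtc bodm ttv
Hunk 2: at line 8 remove [nwjp,ojyl,lxtc] add [rapk] -> 11 lines: agl xbeu hfgow jqh phr xwl shrx msch rapk bodm ttv
Hunk 3: at line 1 remove [xbeu,hfgow,jqh] add [iudg] -> 9 lines: agl iudg phr xwl shrx msch rapk bodm ttv
Hunk 4: at line 2 remove [phr] add [mjgm,epmn,kpd] -> 11 lines: agl iudg mjgm epmn kpd xwl shrx msch rapk bodm ttv
Hunk 5: at line 5 remove [shrx,msch,rapk] add [bdasj] -> 9 lines: agl iudg mjgm epmn kpd xwl bdasj bodm ttv
Final line 2: iudg

Answer: iudg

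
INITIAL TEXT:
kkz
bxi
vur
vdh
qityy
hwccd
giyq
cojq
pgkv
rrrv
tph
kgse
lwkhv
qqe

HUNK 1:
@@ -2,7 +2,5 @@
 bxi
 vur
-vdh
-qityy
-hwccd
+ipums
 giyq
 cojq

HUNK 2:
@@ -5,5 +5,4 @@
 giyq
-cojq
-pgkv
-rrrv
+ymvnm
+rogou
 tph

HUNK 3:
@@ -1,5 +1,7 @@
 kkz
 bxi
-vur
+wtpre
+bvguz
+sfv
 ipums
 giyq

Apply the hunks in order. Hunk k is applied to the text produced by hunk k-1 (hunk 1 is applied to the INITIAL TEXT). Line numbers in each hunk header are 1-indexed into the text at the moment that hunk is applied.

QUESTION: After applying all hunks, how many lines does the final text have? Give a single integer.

Answer: 13

Derivation:
Hunk 1: at line 2 remove [vdh,qityy,hwccd] add [ipums] -> 12 lines: kkz bxi vur ipums giyq cojq pgkv rrrv tph kgse lwkhv qqe
Hunk 2: at line 5 remove [cojq,pgkv,rrrv] add [ymvnm,rogou] -> 11 lines: kkz bxi vur ipums giyq ymvnm rogou tph kgse lwkhv qqe
Hunk 3: at line 1 remove [vur] add [wtpre,bvguz,sfv] -> 13 lines: kkz bxi wtpre bvguz sfv ipums giyq ymvnm rogou tph kgse lwkhv qqe
Final line count: 13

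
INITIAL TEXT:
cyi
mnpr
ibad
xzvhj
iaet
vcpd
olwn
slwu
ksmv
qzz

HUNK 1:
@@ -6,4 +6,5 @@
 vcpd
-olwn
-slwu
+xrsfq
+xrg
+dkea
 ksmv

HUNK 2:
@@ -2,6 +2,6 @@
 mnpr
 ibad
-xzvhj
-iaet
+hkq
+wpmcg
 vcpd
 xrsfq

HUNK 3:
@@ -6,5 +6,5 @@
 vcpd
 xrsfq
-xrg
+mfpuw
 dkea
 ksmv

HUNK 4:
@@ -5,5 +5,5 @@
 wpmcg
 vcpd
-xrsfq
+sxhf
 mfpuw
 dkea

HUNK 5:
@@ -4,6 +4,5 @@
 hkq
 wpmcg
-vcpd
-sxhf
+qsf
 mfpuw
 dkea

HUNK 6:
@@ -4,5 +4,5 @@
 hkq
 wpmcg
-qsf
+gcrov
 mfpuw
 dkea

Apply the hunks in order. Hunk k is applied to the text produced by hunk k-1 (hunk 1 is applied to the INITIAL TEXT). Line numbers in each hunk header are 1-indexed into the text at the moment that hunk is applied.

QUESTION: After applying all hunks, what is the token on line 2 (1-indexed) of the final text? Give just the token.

Answer: mnpr

Derivation:
Hunk 1: at line 6 remove [olwn,slwu] add [xrsfq,xrg,dkea] -> 11 lines: cyi mnpr ibad xzvhj iaet vcpd xrsfq xrg dkea ksmv qzz
Hunk 2: at line 2 remove [xzvhj,iaet] add [hkq,wpmcg] -> 11 lines: cyi mnpr ibad hkq wpmcg vcpd xrsfq xrg dkea ksmv qzz
Hunk 3: at line 6 remove [xrg] add [mfpuw] -> 11 lines: cyi mnpr ibad hkq wpmcg vcpd xrsfq mfpuw dkea ksmv qzz
Hunk 4: at line 5 remove [xrsfq] add [sxhf] -> 11 lines: cyi mnpr ibad hkq wpmcg vcpd sxhf mfpuw dkea ksmv qzz
Hunk 5: at line 4 remove [vcpd,sxhf] add [qsf] -> 10 lines: cyi mnpr ibad hkq wpmcg qsf mfpuw dkea ksmv qzz
Hunk 6: at line 4 remove [qsf] add [gcrov] -> 10 lines: cyi mnpr ibad hkq wpmcg gcrov mfpuw dkea ksmv qzz
Final line 2: mnpr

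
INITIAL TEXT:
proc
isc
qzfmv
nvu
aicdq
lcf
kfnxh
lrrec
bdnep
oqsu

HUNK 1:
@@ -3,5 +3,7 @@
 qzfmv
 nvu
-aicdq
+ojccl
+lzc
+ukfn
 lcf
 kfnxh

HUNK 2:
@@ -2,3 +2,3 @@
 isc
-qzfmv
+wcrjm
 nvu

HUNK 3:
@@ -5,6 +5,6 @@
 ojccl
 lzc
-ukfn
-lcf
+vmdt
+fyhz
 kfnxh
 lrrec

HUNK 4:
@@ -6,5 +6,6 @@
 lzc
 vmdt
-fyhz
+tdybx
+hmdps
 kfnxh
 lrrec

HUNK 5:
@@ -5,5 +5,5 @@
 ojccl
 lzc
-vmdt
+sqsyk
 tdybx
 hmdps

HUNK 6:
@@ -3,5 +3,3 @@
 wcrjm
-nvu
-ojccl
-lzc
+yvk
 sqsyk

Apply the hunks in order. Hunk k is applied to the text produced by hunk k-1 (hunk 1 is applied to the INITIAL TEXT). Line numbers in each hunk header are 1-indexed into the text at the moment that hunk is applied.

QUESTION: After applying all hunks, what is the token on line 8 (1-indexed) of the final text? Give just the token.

Hunk 1: at line 3 remove [aicdq] add [ojccl,lzc,ukfn] -> 12 lines: proc isc qzfmv nvu ojccl lzc ukfn lcf kfnxh lrrec bdnep oqsu
Hunk 2: at line 2 remove [qzfmv] add [wcrjm] -> 12 lines: proc isc wcrjm nvu ojccl lzc ukfn lcf kfnxh lrrec bdnep oqsu
Hunk 3: at line 5 remove [ukfn,lcf] add [vmdt,fyhz] -> 12 lines: proc isc wcrjm nvu ojccl lzc vmdt fyhz kfnxh lrrec bdnep oqsu
Hunk 4: at line 6 remove [fyhz] add [tdybx,hmdps] -> 13 lines: proc isc wcrjm nvu ojccl lzc vmdt tdybx hmdps kfnxh lrrec bdnep oqsu
Hunk 5: at line 5 remove [vmdt] add [sqsyk] -> 13 lines: proc isc wcrjm nvu ojccl lzc sqsyk tdybx hmdps kfnxh lrrec bdnep oqsu
Hunk 6: at line 3 remove [nvu,ojccl,lzc] add [yvk] -> 11 lines: proc isc wcrjm yvk sqsyk tdybx hmdps kfnxh lrrec bdnep oqsu
Final line 8: kfnxh

Answer: kfnxh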